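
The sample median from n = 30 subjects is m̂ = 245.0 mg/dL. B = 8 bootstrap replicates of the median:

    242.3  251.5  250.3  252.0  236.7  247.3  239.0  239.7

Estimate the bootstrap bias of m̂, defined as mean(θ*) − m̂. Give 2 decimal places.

bias = −0.15

mean(θ*) = (242.3 + 251.5 + 250.3 + 252.0 + 236.7 + 247.3 + 239.0 + 239.7) / 8 = 244.850
bias = 244.850 − 245.0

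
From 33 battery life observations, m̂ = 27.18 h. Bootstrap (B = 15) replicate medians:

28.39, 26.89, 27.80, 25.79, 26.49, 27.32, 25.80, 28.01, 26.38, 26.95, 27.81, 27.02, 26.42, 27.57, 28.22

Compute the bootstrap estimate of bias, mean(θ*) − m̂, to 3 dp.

bias = −0.056

mean(θ*) = (28.39 + 26.89 + 27.80 + 25.79 + 26.49 + 27.32 + 25.80 + 28.01 + 26.38 + 26.95 + 27.81 + 27.02 + 26.42 + 27.57 + 28.22) / 15 = 27.1240
bias = 27.1240 − 27.18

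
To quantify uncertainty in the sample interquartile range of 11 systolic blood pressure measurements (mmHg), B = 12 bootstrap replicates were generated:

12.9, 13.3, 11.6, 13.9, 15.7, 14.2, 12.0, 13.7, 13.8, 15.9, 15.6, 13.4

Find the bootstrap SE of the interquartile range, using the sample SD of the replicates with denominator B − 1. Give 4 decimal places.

Bootstrap SE is the standard deviation of the 12 replicate interquartile ranges.
Mean of replicates: (12.9 + 13.3 + 11.6 + 13.9 + 15.7 + 14.2 + 12.0 + 13.7 + 13.8 + 15.9 + 15.6 + 13.4) / 12 = 166.00000 / 12 = 13.83333
Sum of squared deviations: (−0.93333)² + (−0.53333)² + (−2.23333)² + (+0.06667)² + (+1.86667)² + (+0.36667)² + (−1.83333)² + (−0.13333)² + (−0.03333)² + (+2.06667)² + (+1.76667)² + (−0.43333)² = 20.72667
Variance = 20.72667 / 11 = 1.88424
SE* = √1.88424

SE* = 1.3727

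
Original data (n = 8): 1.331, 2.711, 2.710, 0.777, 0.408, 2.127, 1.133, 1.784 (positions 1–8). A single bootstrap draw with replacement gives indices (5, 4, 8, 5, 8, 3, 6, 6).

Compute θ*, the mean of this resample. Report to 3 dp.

θ* = 1.516

Resample values: 0.408, 0.777, 1.784, 0.408, 1.784, 2.710, 2.127, 2.127.
Mean = (0.408 + 0.777 + 1.784 + 0.408 + 1.784 + 2.710 + 2.127 + 2.127) / 8 = 12.1250 / 8 = 1.516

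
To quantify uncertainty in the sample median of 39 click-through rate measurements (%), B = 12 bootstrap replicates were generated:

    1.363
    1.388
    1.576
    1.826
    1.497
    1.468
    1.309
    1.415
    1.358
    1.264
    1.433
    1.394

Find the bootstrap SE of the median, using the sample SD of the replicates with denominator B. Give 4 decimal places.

Bootstrap SE is the standard deviation of the 12 replicate medians.
Mean of replicates: (1.363 + 1.388 + 1.576 + 1.826 + 1.497 + 1.468 + 1.309 + 1.415 + 1.358 + 1.264 + 1.433 + 1.394) / 12 = 17.29100 / 12 = 1.44092
Sum of squared deviations: (−0.07792)² + (−0.05292)² + (+0.13508)² + (+0.38508)² + (+0.05608)² + (+0.02708)² + (−0.13192)² + (−0.02592)² + (−0.08292)² + (−0.17692)² + (−0.00792)² + (−0.04692)² = 0.23780
Variance = 0.23780 / 12 = 0.01982
SE* = √0.01982

SE* = 0.1408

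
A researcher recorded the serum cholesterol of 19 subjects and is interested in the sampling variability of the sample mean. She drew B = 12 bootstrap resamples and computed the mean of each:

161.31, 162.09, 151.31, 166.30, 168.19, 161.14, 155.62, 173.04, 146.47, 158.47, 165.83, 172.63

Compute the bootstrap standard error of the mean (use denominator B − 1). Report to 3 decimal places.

Bootstrap SE is the standard deviation of the 12 replicate means.
Mean of replicates: (161.31 + 162.09 + 151.31 + 166.30 + 168.19 + 161.14 + 155.62 + 173.04 + 146.47 + 158.47 + 165.83 + 172.63) / 12 = 1942.4000 / 12 = 161.8667
Sum of squared deviations: (−0.5567)² + (+0.2233)² + (−10.5567)² + (+4.4333)² + (+6.3233)² + (−0.7267)² + (−6.2467)² + (+11.1733)² + (−15.3967)² + (−3.3967)² + (+3.9633)² + (+10.7633)² = 715.9863
Variance = 715.9863 / 11 = 65.0897
SE* = √65.0897

SE* = 8.068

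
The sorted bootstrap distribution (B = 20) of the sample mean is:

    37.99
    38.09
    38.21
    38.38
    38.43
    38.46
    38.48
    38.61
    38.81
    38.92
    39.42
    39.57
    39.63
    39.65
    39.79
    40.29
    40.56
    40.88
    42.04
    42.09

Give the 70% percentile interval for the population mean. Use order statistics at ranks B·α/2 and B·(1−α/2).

α = 0.30; lower rank = 20 × 0.150 = 3; upper rank = 20 × 0.850 = 17.
The 3rd smallest replicate is 38.21; the 17th is 40.56.

(38.21, 40.56)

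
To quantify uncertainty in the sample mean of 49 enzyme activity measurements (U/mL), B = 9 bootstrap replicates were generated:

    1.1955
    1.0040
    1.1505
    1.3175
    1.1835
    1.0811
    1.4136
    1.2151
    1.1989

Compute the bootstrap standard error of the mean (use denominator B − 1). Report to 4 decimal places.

Bootstrap SE is the standard deviation of the 9 replicate means.
Mean of replicates: (1.1955 + 1.0040 + 1.1505 + 1.3175 + 1.1835 + 1.0811 + 1.4136 + 1.2151 + 1.1989) / 9 = 10.75970 / 9 = 1.19552
Sum of squared deviations: (−0.00002)² + (−0.19152)² + (−0.04502)² + (+0.12198)² + (−0.01202)² + (−0.11442)² + (+0.21808)² + (+0.01958)² + (+0.00338)² = 0.11478
Variance = 0.11478 / 8 = 0.01435
SE* = √0.01435

SE* = 0.1198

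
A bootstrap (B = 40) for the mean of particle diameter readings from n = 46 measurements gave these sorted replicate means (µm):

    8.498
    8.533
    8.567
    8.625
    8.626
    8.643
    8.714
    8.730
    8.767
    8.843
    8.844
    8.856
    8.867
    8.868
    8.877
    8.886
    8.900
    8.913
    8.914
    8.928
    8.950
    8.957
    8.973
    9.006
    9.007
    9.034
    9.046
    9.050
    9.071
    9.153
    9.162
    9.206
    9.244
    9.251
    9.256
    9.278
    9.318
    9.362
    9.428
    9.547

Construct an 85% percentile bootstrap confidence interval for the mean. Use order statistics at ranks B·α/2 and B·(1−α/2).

(8.567, 9.318)

α = 0.15; lower rank = 40 × 0.075 = 3; upper rank = 40 × 0.925 = 37.
The 3rd smallest replicate is 8.567; the 37th is 9.318.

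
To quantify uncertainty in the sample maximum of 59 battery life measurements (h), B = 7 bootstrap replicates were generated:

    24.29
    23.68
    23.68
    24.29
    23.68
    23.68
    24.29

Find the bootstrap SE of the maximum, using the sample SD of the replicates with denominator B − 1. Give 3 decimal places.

SE* = 0.326

Bootstrap SE is the standard deviation of the 7 replicate maximums.
Mean of replicates: (24.29 + 23.68 + 23.68 + 24.29 + 23.68 + 23.68 + 24.29) / 7 = 167.5900 / 7 = 23.9414
Sum of squared deviations: (+0.3486)² + (−0.2614)² + (−0.2614)² + (+0.3486)² + (−0.2614)² + (−0.2614)² + (+0.3486)² = 0.6379
Variance = 0.6379 / 6 = 0.1063
SE* = √0.1063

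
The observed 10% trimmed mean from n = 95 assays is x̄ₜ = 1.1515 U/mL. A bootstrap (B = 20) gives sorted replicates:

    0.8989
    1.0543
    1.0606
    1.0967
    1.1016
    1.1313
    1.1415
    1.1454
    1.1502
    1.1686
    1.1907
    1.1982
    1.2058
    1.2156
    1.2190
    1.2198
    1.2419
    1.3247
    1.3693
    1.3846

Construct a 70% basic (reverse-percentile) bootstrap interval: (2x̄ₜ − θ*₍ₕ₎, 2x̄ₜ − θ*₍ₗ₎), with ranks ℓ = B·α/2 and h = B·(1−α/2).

(1.0611, 1.2424)

Percentile endpoints at ranks 3 and 17: θ*₍3₎ = 1.0606, θ*₍17₎ = 1.2419.
Basic interval reflects these around x̄ₜ:
  lower = 2 × 1.1515 − 1.2419 = 1.0611
  upper = 2 × 1.1515 − 1.0606 = 1.2424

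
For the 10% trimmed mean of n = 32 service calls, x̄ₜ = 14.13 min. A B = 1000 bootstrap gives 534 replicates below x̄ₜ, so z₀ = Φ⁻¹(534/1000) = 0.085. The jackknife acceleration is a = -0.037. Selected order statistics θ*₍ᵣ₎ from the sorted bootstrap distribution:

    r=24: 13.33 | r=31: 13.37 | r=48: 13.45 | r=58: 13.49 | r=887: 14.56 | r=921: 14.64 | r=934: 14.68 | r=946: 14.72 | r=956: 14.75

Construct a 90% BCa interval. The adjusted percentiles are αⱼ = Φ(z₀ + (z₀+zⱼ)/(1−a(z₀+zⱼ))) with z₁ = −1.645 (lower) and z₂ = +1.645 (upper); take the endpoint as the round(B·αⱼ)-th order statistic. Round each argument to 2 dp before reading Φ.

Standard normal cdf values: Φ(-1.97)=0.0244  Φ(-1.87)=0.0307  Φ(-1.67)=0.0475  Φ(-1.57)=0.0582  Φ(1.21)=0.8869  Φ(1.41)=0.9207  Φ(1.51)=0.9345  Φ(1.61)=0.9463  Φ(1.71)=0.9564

Lower: z₀ + z₁ = 0.085 + (-1.645) = -1.560; 1 − a(z₀+z₁) = 1 − (-0.037)(-1.560) = 0.9423; argument = 0.085 + (-1.560)/0.9423 = -1.5706 → -1.57.
α₁ = Φ(-1.57) = 0.0582; rank = round(1000 × 0.0582) = 58; θ*₍58₎ = 13.49.
Upper: z₀ + z₂ = 1.730; 1 − a(z₀+z₂) = 1.0640; argument = 1.7109 → 1.71; α₂ = 0.9564; rank = 956; θ*₍956₎ = 14.75.

(13.49, 14.75)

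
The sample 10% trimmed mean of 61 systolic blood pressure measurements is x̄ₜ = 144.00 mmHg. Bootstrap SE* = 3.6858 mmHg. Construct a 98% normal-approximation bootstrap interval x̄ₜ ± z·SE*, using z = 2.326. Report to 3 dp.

(135.427, 152.573)

Margin = 2.326 × 3.6858 = 8.5732
Interval: 144.00 ± 8.5732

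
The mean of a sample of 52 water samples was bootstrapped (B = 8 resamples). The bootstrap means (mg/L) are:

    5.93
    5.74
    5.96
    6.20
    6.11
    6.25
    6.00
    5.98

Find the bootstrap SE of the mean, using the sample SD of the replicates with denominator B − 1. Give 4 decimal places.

SE* = 0.1628

Bootstrap SE is the standard deviation of the 8 replicate means.
Mean of replicates: (5.93 + 5.74 + 5.96 + 6.20 + 6.11 + 6.25 + 6.00 + 5.98) / 8 = 48.17000 / 8 = 6.02125
Sum of squared deviations: (−0.09125)² + (−0.28125)² + (−0.06125)² + (+0.17875)² + (+0.08875)² + (+0.22875)² + (−0.02125)² + (−0.04125)² = 0.18549
Variance = 0.18549 / 7 = 0.02650
SE* = √0.02650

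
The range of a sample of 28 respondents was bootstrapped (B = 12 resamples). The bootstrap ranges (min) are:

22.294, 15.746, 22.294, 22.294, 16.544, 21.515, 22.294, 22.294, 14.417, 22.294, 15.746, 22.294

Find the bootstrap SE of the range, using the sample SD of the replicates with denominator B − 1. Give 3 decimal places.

Bootstrap SE is the standard deviation of the 12 replicate ranges.
Mean of replicates: (22.294 + 15.746 + 22.294 + 22.294 + 16.544 + 21.515 + 22.294 + 22.294 + 14.417 + 22.294 + 15.746 + 22.294) / 12 = 240.0260 / 12 = 20.0022
Sum of squared deviations: (+2.2918)² + (−4.2562)² + (+2.2918)² + (+2.2918)² + (−3.4582)² + (+1.5128)² + (+2.2918)² + (+2.2918)² + (−5.5852)² + (+2.2918)² + (−4.2562)² + (+2.2918)² = 118.4391
Variance = 118.4391 / 11 = 10.7672
SE* = √10.7672

SE* = 3.281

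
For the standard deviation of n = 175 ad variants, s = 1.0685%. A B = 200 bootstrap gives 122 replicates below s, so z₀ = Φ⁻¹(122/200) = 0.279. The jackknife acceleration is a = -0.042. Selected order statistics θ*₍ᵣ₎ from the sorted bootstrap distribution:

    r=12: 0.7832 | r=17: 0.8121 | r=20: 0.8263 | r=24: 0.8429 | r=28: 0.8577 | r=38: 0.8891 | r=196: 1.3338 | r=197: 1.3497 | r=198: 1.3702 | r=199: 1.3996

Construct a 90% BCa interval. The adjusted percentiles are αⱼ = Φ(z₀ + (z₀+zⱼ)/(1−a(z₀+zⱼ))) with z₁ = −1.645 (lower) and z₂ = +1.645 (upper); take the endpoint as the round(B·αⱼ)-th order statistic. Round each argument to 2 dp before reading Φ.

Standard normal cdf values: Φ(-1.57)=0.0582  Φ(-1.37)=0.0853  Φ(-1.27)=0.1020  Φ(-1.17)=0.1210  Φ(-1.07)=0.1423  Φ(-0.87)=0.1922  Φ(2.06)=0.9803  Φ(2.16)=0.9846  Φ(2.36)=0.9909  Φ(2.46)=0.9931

Lower: z₀ + z₁ = 0.279 + (-1.645) = -1.366; 1 − a(z₀+z₁) = 1 − (-0.042)(-1.366) = 0.9426; argument = 0.279 + (-1.366)/0.9426 = -1.1701 → -1.17.
α₁ = Φ(-1.17) = 0.1210; rank = round(200 × 0.1210) = 24; θ*₍24₎ = 0.8429.
Upper: z₀ + z₂ = 1.924; 1 − a(z₀+z₂) = 1.0808; argument = 2.0591 → 2.06; α₂ = 0.9803; rank = 196; θ*₍196₎ = 1.3338.

(0.8429, 1.3338)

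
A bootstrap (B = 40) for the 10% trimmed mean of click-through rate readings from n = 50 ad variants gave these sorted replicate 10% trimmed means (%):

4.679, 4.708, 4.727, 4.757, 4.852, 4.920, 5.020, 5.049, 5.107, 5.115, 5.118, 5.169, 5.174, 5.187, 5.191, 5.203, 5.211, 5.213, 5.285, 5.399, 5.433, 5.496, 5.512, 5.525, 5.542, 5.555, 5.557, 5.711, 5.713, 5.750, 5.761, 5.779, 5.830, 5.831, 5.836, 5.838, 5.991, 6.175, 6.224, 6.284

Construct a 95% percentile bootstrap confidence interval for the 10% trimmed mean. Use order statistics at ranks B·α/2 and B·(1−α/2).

(4.679, 6.224)

α = 0.05; lower rank = 40 × 0.025 = 1; upper rank = 40 × 0.975 = 39.
The 1st smallest replicate is 4.679; the 39th is 6.224.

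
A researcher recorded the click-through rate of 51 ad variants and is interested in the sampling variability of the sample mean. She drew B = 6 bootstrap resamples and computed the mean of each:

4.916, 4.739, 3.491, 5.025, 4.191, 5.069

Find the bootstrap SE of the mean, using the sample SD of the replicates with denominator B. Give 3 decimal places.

SE* = 0.565

Bootstrap SE is the standard deviation of the 6 replicate means.
Mean of replicates: (4.916 + 4.739 + 3.491 + 5.025 + 4.191 + 5.069) / 6 = 27.4310 / 6 = 4.5718
Sum of squared deviations: (+0.3442)² + (+0.1672)² + (−1.0808)² + (+0.4532)² + (−0.3808)² + (+0.4972)² = 1.9122
Variance = 1.9122 / 6 = 0.3187
SE* = √0.3187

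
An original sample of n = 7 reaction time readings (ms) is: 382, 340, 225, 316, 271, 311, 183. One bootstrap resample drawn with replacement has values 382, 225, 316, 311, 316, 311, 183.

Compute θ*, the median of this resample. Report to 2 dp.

θ* = 311.00

Sorted: 183, 225, 311, 311, 316, 316, 382
Median = middle value = 311.00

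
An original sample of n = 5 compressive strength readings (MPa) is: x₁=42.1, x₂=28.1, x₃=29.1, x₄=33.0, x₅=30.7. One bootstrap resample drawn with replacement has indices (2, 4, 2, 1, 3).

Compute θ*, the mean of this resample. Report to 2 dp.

Resample values: 28.1, 33.0, 28.1, 42.1, 29.1.
Mean = (28.1 + 33.0 + 28.1 + 42.1 + 29.1) / 5 = 160.40 / 5 = 32.08

θ* = 32.08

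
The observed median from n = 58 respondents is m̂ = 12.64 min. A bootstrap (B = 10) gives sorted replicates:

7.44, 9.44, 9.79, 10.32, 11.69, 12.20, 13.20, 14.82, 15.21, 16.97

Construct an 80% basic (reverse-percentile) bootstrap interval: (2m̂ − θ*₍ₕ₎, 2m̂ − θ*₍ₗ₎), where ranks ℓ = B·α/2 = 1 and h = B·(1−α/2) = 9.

Percentile endpoints at ranks 1 and 9: θ*₍1₎ = 7.44, θ*₍9₎ = 15.21.
Basic interval reflects these around m̂:
  lower = 2 × 12.64 − 15.21 = 10.07
  upper = 2 × 12.64 − 7.44 = 17.84

(10.07, 17.84)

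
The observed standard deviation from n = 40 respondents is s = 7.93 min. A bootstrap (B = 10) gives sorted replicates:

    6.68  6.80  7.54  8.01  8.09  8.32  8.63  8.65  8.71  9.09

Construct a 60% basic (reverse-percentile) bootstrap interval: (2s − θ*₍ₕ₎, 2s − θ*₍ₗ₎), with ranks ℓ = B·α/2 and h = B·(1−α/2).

Percentile endpoints at ranks 2 and 8: θ*₍2₎ = 6.80, θ*₍8₎ = 8.65.
Basic interval reflects these around s:
  lower = 2 × 7.93 − 8.65 = 7.21
  upper = 2 × 7.93 − 6.80 = 9.06

(7.21, 9.06)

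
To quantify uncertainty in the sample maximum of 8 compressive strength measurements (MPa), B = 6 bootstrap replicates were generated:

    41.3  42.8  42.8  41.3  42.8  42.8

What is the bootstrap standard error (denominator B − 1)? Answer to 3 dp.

Bootstrap SE is the standard deviation of the 6 replicate maximums.
Mean of replicates: (41.3 + 42.8 + 42.8 + 41.3 + 42.8 + 42.8) / 6 = 253.8000 / 6 = 42.3000
Sum of squared deviations: (−1.0000)² + (+0.5000)² + (+0.5000)² + (−1.0000)² + (+0.5000)² + (+0.5000)² = 3.0000
Variance = 3.0000 / 5 = 0.6000
SE* = √0.6000

SE* = 0.775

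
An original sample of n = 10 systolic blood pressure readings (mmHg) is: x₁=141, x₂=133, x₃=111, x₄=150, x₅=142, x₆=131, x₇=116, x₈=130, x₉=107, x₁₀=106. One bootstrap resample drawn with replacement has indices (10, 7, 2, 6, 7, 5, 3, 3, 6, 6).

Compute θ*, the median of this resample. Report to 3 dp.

Resample values: 106, 116, 133, 131, 116, 142, 111, 111, 131, 131.
Sorted: 106, 111, 111, 116, 116, 131, 131, 131, 133, 142
Median = average of the two middle values = 123.500

θ* = 123.500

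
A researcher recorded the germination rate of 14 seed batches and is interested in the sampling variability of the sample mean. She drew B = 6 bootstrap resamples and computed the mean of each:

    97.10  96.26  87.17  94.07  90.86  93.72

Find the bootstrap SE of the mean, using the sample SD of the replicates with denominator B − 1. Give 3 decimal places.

SE* = 3.673

Bootstrap SE is the standard deviation of the 6 replicate means.
Mean of replicates: (97.10 + 96.26 + 87.17 + 94.07 + 90.86 + 93.72) / 6 = 559.1800 / 6 = 93.1967
Sum of squared deviations: (+3.9033)² + (+3.0633)² + (−6.0267)² + (+0.8733)² + (−2.3367)² + (+0.5233)² = 67.4373
Variance = 67.4373 / 5 = 13.4875
SE* = √13.4875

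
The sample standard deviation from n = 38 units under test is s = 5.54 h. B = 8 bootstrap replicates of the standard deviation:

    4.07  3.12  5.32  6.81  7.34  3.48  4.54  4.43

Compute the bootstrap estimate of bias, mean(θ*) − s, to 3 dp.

bias = −0.651

mean(θ*) = (4.07 + 3.12 + 5.32 + 6.81 + 7.34 + 3.48 + 4.54 + 4.43) / 8 = 4.8887
bias = 4.8887 − 5.54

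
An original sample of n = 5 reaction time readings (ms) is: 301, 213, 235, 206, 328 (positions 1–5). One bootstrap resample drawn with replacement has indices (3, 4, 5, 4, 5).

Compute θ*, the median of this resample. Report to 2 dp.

θ* = 235.00

Resample values: 235, 206, 328, 206, 328.
Sorted: 206, 206, 235, 328, 328
Median = middle value = 235.00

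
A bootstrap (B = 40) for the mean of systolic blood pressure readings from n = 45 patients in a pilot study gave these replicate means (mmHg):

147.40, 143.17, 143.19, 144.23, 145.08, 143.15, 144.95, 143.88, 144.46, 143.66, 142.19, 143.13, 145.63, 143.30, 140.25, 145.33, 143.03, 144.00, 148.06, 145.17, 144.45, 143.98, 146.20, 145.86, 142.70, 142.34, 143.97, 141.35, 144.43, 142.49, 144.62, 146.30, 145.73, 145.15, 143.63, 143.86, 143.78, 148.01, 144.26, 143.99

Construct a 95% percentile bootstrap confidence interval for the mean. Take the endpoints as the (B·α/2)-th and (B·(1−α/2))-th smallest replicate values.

(140.25, 148.01)

Sorted replicates: 140.25, 141.35, 142.19, 142.34, 142.49, 142.70, 143.03, 143.13, 143.15, 143.17, 143.19, 143.30, 143.63, 143.66, 143.78, 143.86, 143.88, 143.97, 143.98, 143.99, 144.00, 144.23, 144.26, 144.43, 144.45, 144.46, 144.62, 144.95, 145.08, 145.15, 145.17, 145.33, 145.63, 145.73, 145.86, 146.20, 146.30, 147.40, 148.01, 148.06
α = 0.05; lower rank = 40 × 0.025 = 1; upper rank = 40 × 0.975 = 39.
The 1st smallest replicate is 140.25; the 39th is 148.01.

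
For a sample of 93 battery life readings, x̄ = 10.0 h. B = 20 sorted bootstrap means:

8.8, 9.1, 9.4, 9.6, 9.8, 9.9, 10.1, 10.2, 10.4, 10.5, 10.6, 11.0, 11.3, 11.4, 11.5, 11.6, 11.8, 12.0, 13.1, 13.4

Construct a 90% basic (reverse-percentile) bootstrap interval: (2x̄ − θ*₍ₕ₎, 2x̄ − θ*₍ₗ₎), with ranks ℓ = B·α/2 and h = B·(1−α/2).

(6.9, 11.2)

Percentile endpoints at ranks 1 and 19: θ*₍1₎ = 8.8, θ*₍19₎ = 13.1.
Basic interval reflects these around x̄:
  lower = 2 × 10.0 − 13.1 = 6.9
  upper = 2 × 10.0 − 8.8 = 11.2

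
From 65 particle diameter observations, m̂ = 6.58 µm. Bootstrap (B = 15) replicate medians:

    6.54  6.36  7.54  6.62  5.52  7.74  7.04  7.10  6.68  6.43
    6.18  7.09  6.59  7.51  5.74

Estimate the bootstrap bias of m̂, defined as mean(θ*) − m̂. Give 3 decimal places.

mean(θ*) = (6.54 + 6.36 + 7.54 + 6.62 + 5.52 + 7.74 + 7.04 + 7.10 + 6.68 + 6.43 + 6.18 + 7.09 + 6.59 + 7.51 + 5.74) / 15 = 6.7120
bias = 6.7120 − 6.58

bias = +0.132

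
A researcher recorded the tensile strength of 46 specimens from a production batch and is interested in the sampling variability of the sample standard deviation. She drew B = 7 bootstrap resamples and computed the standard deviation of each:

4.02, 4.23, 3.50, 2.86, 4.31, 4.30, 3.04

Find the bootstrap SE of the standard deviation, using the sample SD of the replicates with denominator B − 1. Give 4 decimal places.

Bootstrap SE is the standard deviation of the 7 replicate standard deviations.
Mean of replicates: (4.02 + 4.23 + 3.50 + 2.86 + 4.31 + 4.30 + 3.04) / 7 = 26.26000 / 7 = 3.75143
Sum of squared deviations: (+0.26857)² + (+0.47857)² + (−0.25143)² + (−0.89143)² + (+0.55857)² + (+0.54857)² + (−0.71143)² = 2.27809
Variance = 2.27809 / 6 = 0.37968
SE* = √0.37968

SE* = 0.6162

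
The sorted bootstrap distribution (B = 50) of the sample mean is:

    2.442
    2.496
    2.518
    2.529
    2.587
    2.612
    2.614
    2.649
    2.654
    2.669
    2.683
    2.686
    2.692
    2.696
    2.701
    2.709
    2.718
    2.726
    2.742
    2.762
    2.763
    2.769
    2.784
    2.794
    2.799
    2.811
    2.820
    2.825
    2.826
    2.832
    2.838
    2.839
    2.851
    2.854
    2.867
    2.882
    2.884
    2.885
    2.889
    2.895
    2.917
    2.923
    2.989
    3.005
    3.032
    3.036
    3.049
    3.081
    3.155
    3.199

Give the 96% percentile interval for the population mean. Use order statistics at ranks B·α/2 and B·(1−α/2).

α = 0.04; lower rank = 50 × 0.020 = 1; upper rank = 50 × 0.980 = 49.
The 1st smallest replicate is 2.442; the 49th is 3.155.

(2.442, 3.155)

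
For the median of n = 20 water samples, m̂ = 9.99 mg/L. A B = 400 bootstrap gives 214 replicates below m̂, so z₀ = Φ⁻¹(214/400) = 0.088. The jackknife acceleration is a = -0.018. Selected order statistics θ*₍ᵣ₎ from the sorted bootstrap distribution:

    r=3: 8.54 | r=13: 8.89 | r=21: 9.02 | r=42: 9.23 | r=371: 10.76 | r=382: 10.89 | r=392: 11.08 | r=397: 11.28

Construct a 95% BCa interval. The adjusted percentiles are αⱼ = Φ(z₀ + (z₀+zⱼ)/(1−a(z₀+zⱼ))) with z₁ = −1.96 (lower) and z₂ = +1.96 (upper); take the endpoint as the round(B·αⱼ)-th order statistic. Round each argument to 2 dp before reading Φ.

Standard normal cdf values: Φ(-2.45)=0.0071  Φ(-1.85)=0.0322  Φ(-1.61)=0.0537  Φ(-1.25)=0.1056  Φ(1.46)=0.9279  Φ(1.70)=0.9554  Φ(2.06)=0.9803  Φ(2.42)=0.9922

Lower: z₀ + z₁ = 0.088 + (-1.960) = -1.872; 1 − a(z₀+z₁) = 1 − (-0.018)(-1.872) = 0.9663; argument = 0.088 + (-1.872)/0.9663 = -1.8493 → -1.85.
α₁ = Φ(-1.85) = 0.0322; rank = round(400 × 0.0322) = 13; θ*₍13₎ = 8.89.
Upper: z₀ + z₂ = 2.048; 1 − a(z₀+z₂) = 1.0369; argument = 2.0632 → 2.06; α₂ = 0.9803; rank = 392; θ*₍392₎ = 11.08.

(8.89, 11.08)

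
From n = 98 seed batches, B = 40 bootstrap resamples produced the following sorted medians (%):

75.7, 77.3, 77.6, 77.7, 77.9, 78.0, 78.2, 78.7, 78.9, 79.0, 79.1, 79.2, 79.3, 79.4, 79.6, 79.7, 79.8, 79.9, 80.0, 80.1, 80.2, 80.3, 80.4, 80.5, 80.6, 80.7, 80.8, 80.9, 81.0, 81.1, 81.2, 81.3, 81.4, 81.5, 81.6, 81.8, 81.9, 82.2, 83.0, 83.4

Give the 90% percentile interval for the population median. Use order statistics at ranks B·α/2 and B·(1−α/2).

(77.3, 82.2)

α = 0.10; lower rank = 40 × 0.050 = 2; upper rank = 40 × 0.950 = 38.
The 2nd smallest replicate is 77.3; the 38th is 82.2.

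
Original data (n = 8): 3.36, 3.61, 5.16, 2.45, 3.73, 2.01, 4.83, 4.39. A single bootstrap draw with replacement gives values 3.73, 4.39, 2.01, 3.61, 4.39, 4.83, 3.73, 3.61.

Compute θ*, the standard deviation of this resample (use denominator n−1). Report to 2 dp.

Mean = 3.7875; sum of squared deviations = 5.0419
s² = 5.0419 / 7 = 0.7203
s = √0.7203 = 0.85

θ* = 0.85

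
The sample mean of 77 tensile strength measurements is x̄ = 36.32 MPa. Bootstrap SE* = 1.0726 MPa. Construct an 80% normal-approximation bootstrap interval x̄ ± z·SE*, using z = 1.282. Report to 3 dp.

Margin = 1.282 × 1.0726 = 1.3751
Interval: 36.32 ± 1.3751

(34.945, 37.695)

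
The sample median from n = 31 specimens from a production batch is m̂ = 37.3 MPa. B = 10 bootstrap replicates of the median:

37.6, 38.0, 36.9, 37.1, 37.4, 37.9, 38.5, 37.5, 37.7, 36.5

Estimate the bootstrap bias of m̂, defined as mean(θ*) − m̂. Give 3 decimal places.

mean(θ*) = (37.6 + 38.0 + 36.9 + 37.1 + 37.4 + 37.9 + 38.5 + 37.5 + 37.7 + 36.5) / 10 = 37.5100
bias = 37.5100 − 37.3

bias = +0.210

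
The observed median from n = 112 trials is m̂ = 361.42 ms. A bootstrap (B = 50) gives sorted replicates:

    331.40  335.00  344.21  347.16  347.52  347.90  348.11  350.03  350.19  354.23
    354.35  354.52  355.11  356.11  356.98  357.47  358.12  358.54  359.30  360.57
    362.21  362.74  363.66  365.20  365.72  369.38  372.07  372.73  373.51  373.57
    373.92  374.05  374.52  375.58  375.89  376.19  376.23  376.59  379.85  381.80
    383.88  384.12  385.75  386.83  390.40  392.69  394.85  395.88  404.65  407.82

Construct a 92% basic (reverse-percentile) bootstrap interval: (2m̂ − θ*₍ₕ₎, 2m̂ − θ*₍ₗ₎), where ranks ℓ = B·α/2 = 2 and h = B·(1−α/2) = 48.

(326.96, 387.84)

Percentile endpoints at ranks 2 and 48: θ*₍2₎ = 335.00, θ*₍48₎ = 395.88.
Basic interval reflects these around m̂:
  lower = 2 × 361.42 − 395.88 = 326.96
  upper = 2 × 361.42 − 335.00 = 387.84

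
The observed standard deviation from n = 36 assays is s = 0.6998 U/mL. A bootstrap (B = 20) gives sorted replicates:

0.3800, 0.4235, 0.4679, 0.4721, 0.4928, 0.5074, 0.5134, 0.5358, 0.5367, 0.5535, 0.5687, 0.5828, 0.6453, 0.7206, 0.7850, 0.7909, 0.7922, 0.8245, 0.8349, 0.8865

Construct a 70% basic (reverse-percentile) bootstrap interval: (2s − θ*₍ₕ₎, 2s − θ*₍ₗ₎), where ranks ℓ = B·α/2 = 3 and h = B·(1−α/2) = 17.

Percentile endpoints at ranks 3 and 17: θ*₍3₎ = 0.4679, θ*₍17₎ = 0.7922.
Basic interval reflects these around s:
  lower = 2 × 0.6998 − 0.7922 = 0.6074
  upper = 2 × 0.6998 − 0.4679 = 0.9317

(0.6074, 0.9317)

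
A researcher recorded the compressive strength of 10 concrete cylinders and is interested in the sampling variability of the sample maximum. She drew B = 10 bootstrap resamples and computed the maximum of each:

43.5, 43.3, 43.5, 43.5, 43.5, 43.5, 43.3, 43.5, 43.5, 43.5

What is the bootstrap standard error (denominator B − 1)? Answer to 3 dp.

Bootstrap SE is the standard deviation of the 10 replicate maximums.
Mean of replicates: (43.5 + 43.3 + 43.5 + 43.5 + 43.5 + 43.5 + 43.3 + 43.5 + 43.5 + 43.5) / 10 = 434.6000 / 10 = 43.4600
Sum of squared deviations: (+0.0400)² + (−0.1600)² + (+0.0400)² + (+0.0400)² + (+0.0400)² + (+0.0400)² + (−0.1600)² + (+0.0400)² + (+0.0400)² + (+0.0400)² = 0.0640
Variance = 0.0640 / 9 = 0.0071
SE* = √0.0071

SE* = 0.084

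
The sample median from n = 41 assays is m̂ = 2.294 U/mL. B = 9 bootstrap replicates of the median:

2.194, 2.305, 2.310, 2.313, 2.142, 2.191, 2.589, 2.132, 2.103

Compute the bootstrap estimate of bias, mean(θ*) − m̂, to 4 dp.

bias = −0.0408

mean(θ*) = (2.194 + 2.305 + 2.310 + 2.313 + 2.142 + 2.191 + 2.589 + 2.132 + 2.103) / 9 = 2.25322
bias = 2.25322 − 2.294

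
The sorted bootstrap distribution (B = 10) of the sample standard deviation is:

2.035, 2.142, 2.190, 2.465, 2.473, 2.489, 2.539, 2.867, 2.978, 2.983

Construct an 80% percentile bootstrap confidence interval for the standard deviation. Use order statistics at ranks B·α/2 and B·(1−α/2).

(2.035, 2.978)

α = 0.20; lower rank = 10 × 0.100 = 1; upper rank = 10 × 0.900 = 9.
The 1st smallest replicate is 2.035; the 9th is 2.978.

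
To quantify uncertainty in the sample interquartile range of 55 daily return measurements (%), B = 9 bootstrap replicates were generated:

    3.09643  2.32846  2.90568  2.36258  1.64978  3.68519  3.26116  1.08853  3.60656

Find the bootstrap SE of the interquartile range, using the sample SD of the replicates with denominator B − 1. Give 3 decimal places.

Bootstrap SE is the standard deviation of the 9 replicate interquartile ranges.
Mean of replicates: (3.09643 + 2.32846 + 2.90568 + 2.36258 + 1.64978 + 3.68519 + 3.26116 + 1.08853 + 3.60656) / 9 = 23.984370 / 9 = 2.664930
Sum of squared deviations: (+0.431500)² + (−0.336470)² + (+0.240750)² + (−0.302350)² + (−1.015150)² + (+1.020260)² + (+0.596230)² + (−1.576400)² + (+0.941630)² = 6.247435
Variance = 6.247435 / 8 = 0.780929
SE* = √0.780929

SE* = 0.884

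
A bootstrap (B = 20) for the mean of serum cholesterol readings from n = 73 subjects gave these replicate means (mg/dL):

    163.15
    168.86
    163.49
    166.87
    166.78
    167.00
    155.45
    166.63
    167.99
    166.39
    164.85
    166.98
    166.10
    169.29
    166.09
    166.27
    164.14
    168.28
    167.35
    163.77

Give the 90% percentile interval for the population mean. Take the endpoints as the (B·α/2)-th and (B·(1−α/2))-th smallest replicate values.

Sorted replicates: 155.45, 163.15, 163.49, 163.77, 164.14, 164.85, 166.09, 166.10, 166.27, 166.39, 166.63, 166.78, 166.87, 166.98, 167.00, 167.35, 167.99, 168.28, 168.86, 169.29
α = 0.10; lower rank = 20 × 0.050 = 1; upper rank = 20 × 0.950 = 19.
The 1st smallest replicate is 155.45; the 19th is 168.86.

(155.45, 168.86)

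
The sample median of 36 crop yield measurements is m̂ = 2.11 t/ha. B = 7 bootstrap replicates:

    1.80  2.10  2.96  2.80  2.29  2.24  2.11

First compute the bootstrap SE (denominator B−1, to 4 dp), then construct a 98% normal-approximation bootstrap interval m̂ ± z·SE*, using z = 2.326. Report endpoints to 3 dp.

Mean of replicates = 2.3286; sum of squared deviations = 1.0097; SE* = √(1.0097/6) = 0.4102
Margin = 2.326 × 0.4102 = 0.9541
Interval: 2.11 ± 0.9541

(1.156, 3.064)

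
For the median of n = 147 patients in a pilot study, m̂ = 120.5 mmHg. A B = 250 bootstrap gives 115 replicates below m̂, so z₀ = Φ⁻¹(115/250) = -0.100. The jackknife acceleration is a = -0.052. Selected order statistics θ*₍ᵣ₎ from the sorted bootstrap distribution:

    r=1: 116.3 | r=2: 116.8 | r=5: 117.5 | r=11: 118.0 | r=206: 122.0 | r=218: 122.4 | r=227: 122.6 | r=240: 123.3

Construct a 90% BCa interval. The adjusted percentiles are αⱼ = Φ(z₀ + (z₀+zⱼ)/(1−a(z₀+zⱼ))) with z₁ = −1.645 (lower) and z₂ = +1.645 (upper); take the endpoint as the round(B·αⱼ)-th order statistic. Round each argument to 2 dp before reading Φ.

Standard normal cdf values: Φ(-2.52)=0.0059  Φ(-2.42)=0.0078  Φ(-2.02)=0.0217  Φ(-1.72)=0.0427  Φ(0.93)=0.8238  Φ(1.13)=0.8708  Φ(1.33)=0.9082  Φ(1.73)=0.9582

(117.5, 122.6)

Lower: z₀ + z₁ = -0.100 + (-1.645) = -1.745; 1 − a(z₀+z₁) = 1 − (-0.052)(-1.745) = 0.9093; argument = -0.100 + (-1.745)/0.9093 = -2.0191 → -2.02.
α₁ = Φ(-2.02) = 0.0217; rank = round(250 × 0.0217) = 5; θ*₍5₎ = 117.5.
Upper: z₀ + z₂ = 1.545; 1 − a(z₀+z₂) = 1.0803; argument = 1.3301 → 1.33; α₂ = 0.9082; rank = 227; θ*₍227₎ = 122.6.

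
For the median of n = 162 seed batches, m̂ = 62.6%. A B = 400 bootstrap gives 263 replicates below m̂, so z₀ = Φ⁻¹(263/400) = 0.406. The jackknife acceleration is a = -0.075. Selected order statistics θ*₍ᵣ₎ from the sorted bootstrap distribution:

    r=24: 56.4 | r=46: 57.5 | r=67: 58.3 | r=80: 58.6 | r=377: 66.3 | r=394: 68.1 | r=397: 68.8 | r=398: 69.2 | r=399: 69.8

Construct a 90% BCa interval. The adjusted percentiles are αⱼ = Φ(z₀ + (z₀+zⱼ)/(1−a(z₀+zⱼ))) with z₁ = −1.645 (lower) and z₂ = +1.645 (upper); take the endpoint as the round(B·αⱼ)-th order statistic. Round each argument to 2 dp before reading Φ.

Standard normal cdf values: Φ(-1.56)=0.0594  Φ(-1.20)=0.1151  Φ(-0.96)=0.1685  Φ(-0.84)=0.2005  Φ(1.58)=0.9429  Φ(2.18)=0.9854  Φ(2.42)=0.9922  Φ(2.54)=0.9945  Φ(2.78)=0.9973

(58.3, 68.1)

Lower: z₀ + z₁ = 0.406 + (-1.645) = -1.239; 1 − a(z₀+z₁) = 1 − (-0.075)(-1.239) = 0.9071; argument = 0.406 + (-1.239)/0.9071 = -0.9599 → -0.96.
α₁ = Φ(-0.96) = 0.1685; rank = round(400 × 0.1685) = 67; θ*₍67₎ = 58.3.
Upper: z₀ + z₂ = 2.051; 1 − a(z₀+z₂) = 1.1538; argument = 2.1836 → 2.18; α₂ = 0.9854; rank = 394; θ*₍394₎ = 68.1.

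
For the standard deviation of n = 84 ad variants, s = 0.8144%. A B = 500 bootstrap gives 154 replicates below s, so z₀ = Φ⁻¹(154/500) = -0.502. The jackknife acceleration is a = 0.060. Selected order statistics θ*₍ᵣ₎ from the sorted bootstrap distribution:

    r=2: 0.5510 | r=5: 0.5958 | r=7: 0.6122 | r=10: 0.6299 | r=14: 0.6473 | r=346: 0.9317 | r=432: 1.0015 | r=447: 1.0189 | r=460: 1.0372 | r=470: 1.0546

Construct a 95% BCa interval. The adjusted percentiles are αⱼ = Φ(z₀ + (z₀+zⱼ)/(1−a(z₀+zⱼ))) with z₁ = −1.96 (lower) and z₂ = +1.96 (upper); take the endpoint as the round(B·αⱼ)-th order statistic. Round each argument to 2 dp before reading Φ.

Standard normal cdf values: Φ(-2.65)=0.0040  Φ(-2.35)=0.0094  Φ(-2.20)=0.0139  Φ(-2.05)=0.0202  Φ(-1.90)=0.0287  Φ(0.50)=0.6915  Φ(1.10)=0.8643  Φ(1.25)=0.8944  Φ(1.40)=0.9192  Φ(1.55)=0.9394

(0.5510, 1.0015)

Lower: z₀ + z₁ = -0.502 + (-1.960) = -2.462; 1 − a(z₀+z₁) = 1 − (0.060)(-2.462) = 1.1477; argument = -0.502 + (-2.462)/1.1477 = -2.6471 → -2.65.
α₁ = Φ(-2.65) = 0.0040; rank = round(500 × 0.0040) = 2; θ*₍2₎ = 0.5510.
Upper: z₀ + z₂ = 1.458; 1 − a(z₀+z₂) = 0.9125; argument = 1.0958 → 1.10; α₂ = 0.8643; rank = 432; θ*₍432₎ = 1.0015.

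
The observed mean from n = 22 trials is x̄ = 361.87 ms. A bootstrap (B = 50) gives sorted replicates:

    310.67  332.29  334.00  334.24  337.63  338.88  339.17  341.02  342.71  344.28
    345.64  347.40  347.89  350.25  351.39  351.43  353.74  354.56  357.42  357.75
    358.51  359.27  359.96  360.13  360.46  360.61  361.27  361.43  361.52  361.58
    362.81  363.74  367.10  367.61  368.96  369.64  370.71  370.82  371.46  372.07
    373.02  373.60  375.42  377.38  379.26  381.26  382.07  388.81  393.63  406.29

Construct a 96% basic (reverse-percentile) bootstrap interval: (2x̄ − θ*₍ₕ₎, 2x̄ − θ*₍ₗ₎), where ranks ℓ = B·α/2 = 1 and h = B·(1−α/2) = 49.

Percentile endpoints at ranks 1 and 49: θ*₍1₎ = 310.67, θ*₍49₎ = 393.63.
Basic interval reflects these around x̄:
  lower = 2 × 361.87 − 393.63 = 330.11
  upper = 2 × 361.87 − 310.67 = 413.07

(330.11, 413.07)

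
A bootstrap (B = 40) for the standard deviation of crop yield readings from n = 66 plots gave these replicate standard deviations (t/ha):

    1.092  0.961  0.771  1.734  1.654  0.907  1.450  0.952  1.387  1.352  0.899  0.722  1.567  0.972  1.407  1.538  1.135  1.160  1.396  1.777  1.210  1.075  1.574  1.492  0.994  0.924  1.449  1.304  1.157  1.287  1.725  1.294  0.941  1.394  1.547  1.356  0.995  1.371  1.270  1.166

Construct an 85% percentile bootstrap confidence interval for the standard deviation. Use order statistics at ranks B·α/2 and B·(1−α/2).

(0.899, 1.654)

Sorted replicates: 0.722, 0.771, 0.899, 0.907, 0.924, 0.941, 0.952, 0.961, 0.972, 0.994, 0.995, 1.075, 1.092, 1.135, 1.157, 1.160, 1.166, 1.210, 1.270, 1.287, 1.294, 1.304, 1.352, 1.356, 1.371, 1.387, 1.394, 1.396, 1.407, 1.449, 1.450, 1.492, 1.538, 1.547, 1.567, 1.574, 1.654, 1.725, 1.734, 1.777
α = 0.15; lower rank = 40 × 0.075 = 3; upper rank = 40 × 0.925 = 37.
The 3rd smallest replicate is 0.899; the 37th is 1.654.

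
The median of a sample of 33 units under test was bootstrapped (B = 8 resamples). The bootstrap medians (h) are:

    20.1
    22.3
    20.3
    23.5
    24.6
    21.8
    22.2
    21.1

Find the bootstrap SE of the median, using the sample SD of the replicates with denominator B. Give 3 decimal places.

SE* = 1.436

Bootstrap SE is the standard deviation of the 8 replicate medians.
Mean of replicates: (20.1 + 22.3 + 20.3 + 23.5 + 24.6 + 21.8 + 22.2 + 21.1) / 8 = 175.9000 / 8 = 21.9875
Sum of squared deviations: (−1.8875)² + (+0.3125)² + (−1.6875)² + (+1.5125)² + (+2.6125)² + (−0.1875)² + (+0.2125)² + (−0.8875)² = 16.4887
Variance = 16.4887 / 8 = 2.0611
SE* = √2.0611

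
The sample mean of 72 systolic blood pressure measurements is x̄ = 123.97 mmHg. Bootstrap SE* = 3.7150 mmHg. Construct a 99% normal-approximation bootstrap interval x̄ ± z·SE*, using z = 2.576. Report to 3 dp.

Margin = 2.576 × 3.7150 = 9.5698
Interval: 123.97 ± 9.5698

(114.400, 133.540)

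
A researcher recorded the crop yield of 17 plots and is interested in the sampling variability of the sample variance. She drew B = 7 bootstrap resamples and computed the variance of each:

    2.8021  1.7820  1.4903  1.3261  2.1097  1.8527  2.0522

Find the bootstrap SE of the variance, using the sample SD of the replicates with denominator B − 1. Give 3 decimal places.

Bootstrap SE is the standard deviation of the 7 replicate variances.
Mean of replicates: (2.8021 + 1.7820 + 1.4903 + 1.3261 + 2.1097 + 1.8527 + 2.0522) / 7 = 13.41510 / 7 = 1.91644
Sum of squared deviations: (+0.88566)² + (−0.13444)² + (−0.42614)² + (−0.59034)² + (+0.19326)² + (−0.06374)² + (+0.13576)² = 1.39241
Variance = 1.39241 / 6 = 0.23207
SE* = √0.23207

SE* = 0.482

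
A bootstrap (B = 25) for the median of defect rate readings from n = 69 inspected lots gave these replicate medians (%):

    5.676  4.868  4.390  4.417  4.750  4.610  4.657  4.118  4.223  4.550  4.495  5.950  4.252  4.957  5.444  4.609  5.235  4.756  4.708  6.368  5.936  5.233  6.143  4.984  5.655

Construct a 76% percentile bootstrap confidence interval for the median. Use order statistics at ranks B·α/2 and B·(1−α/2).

(4.252, 5.936)

Sorted replicates: 4.118, 4.223, 4.252, 4.390, 4.417, 4.495, 4.550, 4.609, 4.610, 4.657, 4.708, 4.750, 4.756, 4.868, 4.957, 4.984, 5.233, 5.235, 5.444, 5.655, 5.676, 5.936, 5.950, 6.143, 6.368
α = 0.24; lower rank = 25 × 0.120 = 3; upper rank = 25 × 0.880 = 22.
The 3rd smallest replicate is 4.252; the 22nd is 5.936.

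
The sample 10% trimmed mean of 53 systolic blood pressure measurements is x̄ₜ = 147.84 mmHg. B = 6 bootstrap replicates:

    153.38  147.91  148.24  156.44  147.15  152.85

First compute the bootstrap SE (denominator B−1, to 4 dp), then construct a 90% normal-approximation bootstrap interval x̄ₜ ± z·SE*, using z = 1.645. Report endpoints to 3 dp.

Mean of replicates = 150.9950; sum of squared deviations = 70.6685; SE* = √(70.6685/5) = 3.7595
Margin = 1.645 × 3.7595 = 6.1844
Interval: 147.84 ± 6.1844

(141.656, 154.024)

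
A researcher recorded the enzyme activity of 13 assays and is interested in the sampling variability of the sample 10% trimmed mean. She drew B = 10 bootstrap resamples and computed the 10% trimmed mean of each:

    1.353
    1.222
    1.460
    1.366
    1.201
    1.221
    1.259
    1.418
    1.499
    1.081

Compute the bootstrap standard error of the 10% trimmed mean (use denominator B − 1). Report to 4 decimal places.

Bootstrap SE is the standard deviation of the 10 replicate 10% trimmed means.
Mean of replicates: (1.353 + 1.222 + 1.460 + 1.366 + 1.201 + 1.221 + 1.259 + 1.418 + 1.499 + 1.081) / 10 = 13.080000 / 10 = 1.308000
Sum of squared deviations: (+0.045000)² + (−0.086000)² + (+0.152000)² + (+0.058000)² + (−0.107000)² + (−0.087000)² + (−0.049000)² + (+0.110000)² + (+0.191000)² + (−0.227000)² = 0.157418
Variance = 0.157418 / 9 = 0.017491
SE* = √0.017491

SE* = 0.1323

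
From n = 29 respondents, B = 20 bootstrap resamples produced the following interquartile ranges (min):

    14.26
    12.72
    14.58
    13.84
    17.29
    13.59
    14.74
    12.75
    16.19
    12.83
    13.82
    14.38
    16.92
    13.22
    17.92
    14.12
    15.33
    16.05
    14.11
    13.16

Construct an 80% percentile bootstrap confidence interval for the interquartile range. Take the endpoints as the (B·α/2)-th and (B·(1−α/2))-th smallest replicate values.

(12.75, 16.92)

Sorted replicates: 12.72, 12.75, 12.83, 13.16, 13.22, 13.59, 13.82, 13.84, 14.11, 14.12, 14.26, 14.38, 14.58, 14.74, 15.33, 16.05, 16.19, 16.92, 17.29, 17.92
α = 0.20; lower rank = 20 × 0.100 = 2; upper rank = 20 × 0.900 = 18.
The 2nd smallest replicate is 12.75; the 18th is 16.92.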